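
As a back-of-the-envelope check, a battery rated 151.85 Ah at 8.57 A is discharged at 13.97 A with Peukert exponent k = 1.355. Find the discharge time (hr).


t_rated = C / I_rated = 151.85 / 8.57 = 17.719 hr
(I_rated/I)^k = (0.61346)^1.355 = 0.51576
t = t_rated * (I_rated/I)^k = 17.719 * 0.51576 = 9.139 hr

9.139 hr


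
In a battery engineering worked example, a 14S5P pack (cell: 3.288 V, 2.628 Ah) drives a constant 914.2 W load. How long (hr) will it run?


Step 1: E_pack = Ns * V_cell * Np * C_cell = 14 * 3.288 * 5 * 2.628 = 604.86 Wh
Step 2: t = E_pack / P = 604.86 / 914.2 = 0.6616 hr

0.6616 hr


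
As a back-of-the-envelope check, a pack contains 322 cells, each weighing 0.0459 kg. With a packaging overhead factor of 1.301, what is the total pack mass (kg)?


Cell mass sum = 322 * 0.0459 = 14.78 kg
With overhead 1.301: m_pack = 14.78 * 1.301 = 19.23 kg

19.23 kg


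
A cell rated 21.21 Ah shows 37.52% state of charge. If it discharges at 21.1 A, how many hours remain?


Step 1: remaining = SOC/100 * C_total = 37.52/100 * 21.21 = 7.958 Ah
Step 2: t = remaining / I = 7.958 / 21.1 = 0.3772 hr

0.3772 hr


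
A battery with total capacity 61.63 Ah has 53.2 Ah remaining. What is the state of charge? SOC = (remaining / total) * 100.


SOC = (remaining / total) * 100 = (53.2 / 61.63) * 100 = 86.32%

86.32%


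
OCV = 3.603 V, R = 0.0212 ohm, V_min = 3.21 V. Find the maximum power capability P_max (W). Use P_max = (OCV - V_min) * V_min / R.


P_max = (OCV - V_min) * V_min / R = (3.603 - 3.21) * 3.21 / 0.0212 = 0.393 * 3.21 / 0.0212 = 59.51 W

59.51 W


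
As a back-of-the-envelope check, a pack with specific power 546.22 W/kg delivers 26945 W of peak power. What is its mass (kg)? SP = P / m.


m = P / SP = 26945 / 546.22 = 49.33 kg

49.33 kg


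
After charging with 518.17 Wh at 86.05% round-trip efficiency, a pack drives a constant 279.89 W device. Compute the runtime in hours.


Step 1: E_discharge = eta/100 * E_charge = 86.05/100 * 518.17 = 445.89 Wh
Step 2: t = E_discharge / P = 445.89 / 279.89 = 1.593 hr

1.593 hr


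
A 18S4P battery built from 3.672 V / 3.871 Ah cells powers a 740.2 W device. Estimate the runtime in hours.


Step 1: E_pack = Ns * V_cell * Np * C_cell = 18 * 3.672 * 4 * 3.871 = 1023.4 Wh
Step 2: t = E_pack / P = 1023.4 / 740.2 = 1.383 hr

1.383 hr


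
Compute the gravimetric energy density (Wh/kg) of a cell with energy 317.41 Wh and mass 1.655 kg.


ED = E / m = 317.41 / 1.655 = 191.8 Wh/kg

191.8 Wh/kg


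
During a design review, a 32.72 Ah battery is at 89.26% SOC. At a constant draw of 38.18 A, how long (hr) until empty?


Step 1: remaining = SOC/100 * C_total = 89.26/100 * 32.72 = 29.206 Ah
Step 2: t = remaining / I = 29.206 / 38.18 = 0.7650 hr

0.7650 hr


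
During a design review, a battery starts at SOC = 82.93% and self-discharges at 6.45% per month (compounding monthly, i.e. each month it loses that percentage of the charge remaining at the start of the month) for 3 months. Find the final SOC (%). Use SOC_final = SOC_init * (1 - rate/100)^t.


decay = (1 - 6.45/100)^3 = 0.81871
SOC_final = 82.93 * 0.81871 = 67.90%

67.90%


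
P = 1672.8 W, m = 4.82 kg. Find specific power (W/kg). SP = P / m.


SP = P / m = 1672.8 / 4.82 = 347.1 W/kg

347.1 W/kg


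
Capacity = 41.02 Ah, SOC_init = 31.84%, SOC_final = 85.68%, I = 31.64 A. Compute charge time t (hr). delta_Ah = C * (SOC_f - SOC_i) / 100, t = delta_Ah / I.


delta_Ah = 41.02 * (85.68 - 31.84) / 100 = 22.085 Ah
t = delta_Ah / I = 22.085 / 31.64 = 0.6980 hr

0.6980 hr


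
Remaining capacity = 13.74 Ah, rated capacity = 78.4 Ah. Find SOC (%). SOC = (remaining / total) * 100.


SOC = (remaining / total) * 100 = (13.74 / 78.4) * 100 = 17.53%

17.53%


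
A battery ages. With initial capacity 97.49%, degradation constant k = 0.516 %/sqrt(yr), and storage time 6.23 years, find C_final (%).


Step 1: sqrt(6.23 yr) = 2.496
Step 2: drop = 0.516 * 2.496 = 1.2879
Step 3: C_final = 97.49 - 1.2879 = 96.20%

96.20%


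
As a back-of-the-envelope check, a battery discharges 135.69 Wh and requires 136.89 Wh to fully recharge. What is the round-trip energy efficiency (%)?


eta_e = E_dis / E_chg * 100 = 135.69 / 136.89 * 100 = 99.12%

99.12%


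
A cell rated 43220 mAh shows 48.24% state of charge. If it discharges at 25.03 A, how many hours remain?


Convert: C_total = 43220 mAh = 43.22 Ah
Step 1: remaining = SOC/100 * C_total = 48.24/100 * 43.22 = 20.849 Ah
Step 2: t = remaining / I = 20.849 / 25.03 = 0.8330 hr

0.8330 hr


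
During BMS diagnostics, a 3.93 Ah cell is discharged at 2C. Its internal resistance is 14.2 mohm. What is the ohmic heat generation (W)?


Convert: R = 14.2 mohm = 0.0142 ohm
Step 1: I = C_rate * capacity = 2 * 3.93 = 7.86 A
Step 2: Q = I^2 * R = 7.86^2 * 0.0142 = 61.78 * 0.0142 = 0.8773 W

0.8773 W


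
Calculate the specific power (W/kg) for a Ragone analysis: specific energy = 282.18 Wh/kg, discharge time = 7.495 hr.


P_specific = E / t = 282.18 / 7.495 = 37.65 W/kg

37.65 W/kg


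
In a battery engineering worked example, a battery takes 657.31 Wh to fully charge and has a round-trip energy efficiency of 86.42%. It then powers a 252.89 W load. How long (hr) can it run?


Step 1: E_discharge = eta/100 * E_charge = 86.42/100 * 657.31 = 568.05 Wh
Step 2: t = E_discharge / P = 568.05 / 252.89 = 2.246 hr

2.246 hr


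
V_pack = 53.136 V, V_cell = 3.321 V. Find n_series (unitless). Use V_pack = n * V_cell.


Rearranging: n = V_pack / V_cell = 53.136 / 3.321 = 16 cells

16


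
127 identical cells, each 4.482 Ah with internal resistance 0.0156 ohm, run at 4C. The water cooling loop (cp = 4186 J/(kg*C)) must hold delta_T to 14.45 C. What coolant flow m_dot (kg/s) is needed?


Step 1: I = 4 * 4.482 = 17.928 A
Step 2: Q_cell = I^2 * R = 17.928^2 * 0.0156 = 5.014 W
Step 3: Q_total = 127 * 5.014 = 636.78 W
Step 4: m_dot = Q_total / (cp * dT) = 636.78 / (4186 * 14.45) = 0.01053 kg/s

0.01053 kg/s


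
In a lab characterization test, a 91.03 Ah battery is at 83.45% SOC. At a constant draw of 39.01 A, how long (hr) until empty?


Step 1: remaining = SOC/100 * C_total = 83.45/100 * 91.03 = 75.965 Ah
Step 2: t = remaining / I = 75.965 / 39.01 = 1.947 hr

1.947 hr


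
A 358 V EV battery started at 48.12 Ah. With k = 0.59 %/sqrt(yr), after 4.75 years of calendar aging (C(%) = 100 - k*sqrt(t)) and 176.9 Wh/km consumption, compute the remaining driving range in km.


Step 1: capacity retention = 100 - 0.59 * sqrt(4.75) = 100 - 0.59 * 2.1794 = 98.714%
Step 2: C_now = 48.12 * 98.714/100 = 47.501 Ah
Step 3: E_pack = V * C_now = 358 * 47.501 = 17005 Wh
Step 4: range = E_pack / consumption = 17005 / 176.9 = 96.13 km

96.13 km


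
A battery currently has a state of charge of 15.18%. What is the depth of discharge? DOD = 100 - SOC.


Complement of SOC: DOD = 100% - 15.18% = 84.82%

84.82%


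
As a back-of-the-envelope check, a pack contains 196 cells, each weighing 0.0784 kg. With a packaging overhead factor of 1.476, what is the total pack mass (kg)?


Cell mass sum = 196 * 0.0784 = 15.366 kg
With overhead 1.476: m_pack = 15.366 * 1.476 = 22.68 kg

22.68 kg


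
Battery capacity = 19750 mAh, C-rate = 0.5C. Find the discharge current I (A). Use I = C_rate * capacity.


Convert: capacity = 19750 mAh = 19.75 Ah
I = C_rate * capacity = 0.5 * 19.75 = 9.875 A

9.875 A


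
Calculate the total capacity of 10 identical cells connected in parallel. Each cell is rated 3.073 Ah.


C_total = 10 * 3.073 = 30.73 Ah

30.73 Ah


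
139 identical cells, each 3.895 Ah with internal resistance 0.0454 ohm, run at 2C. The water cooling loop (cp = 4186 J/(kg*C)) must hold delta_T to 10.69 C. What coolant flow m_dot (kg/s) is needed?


Step 1: I = 2 * 3.895 = 7.79 A
Step 2: Q_cell = I^2 * R = 7.79^2 * 0.0454 = 2.7551 W
Step 3: Q_total = 139 * 2.7551 = 382.96 W
Step 4: m_dot = Q_total / (cp * dT) = 382.96 / (4186 * 10.69) = 0.008558 kg/s

0.008558 kg/s


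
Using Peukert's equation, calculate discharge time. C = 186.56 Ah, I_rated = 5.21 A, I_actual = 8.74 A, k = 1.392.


Step 1: t_rated = C / I_rated = 186.56 / 5.21 = 35.808 hr
Step 2: ratio = 5.21 / 8.74 = 0.59611
Step 3: ratio^k = 0.59611^1.392 = 0.48669
Step 4: t = t_rated * ratio^k = 35.808 * 0.48669 = 17.43 hr

17.43 hr


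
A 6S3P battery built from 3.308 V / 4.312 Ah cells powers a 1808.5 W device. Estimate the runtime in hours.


Step 1: E_pack = Ns * V_cell * Np * C_cell = 6 * 3.308 * 3 * 4.312 = 256.75 Wh
Step 2: t = E_pack / P = 256.75 / 1808.5 = 0.1420 hr

0.1420 hr


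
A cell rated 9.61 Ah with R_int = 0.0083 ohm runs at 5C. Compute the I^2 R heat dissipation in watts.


Step 1: I = C_rate * capacity = 5 * 9.61 = 48.05 A
Step 2: Q = I^2 * R = 48.05^2 * 0.0083 = 2308.8 * 0.0083 = 19.16 W

19.16 W


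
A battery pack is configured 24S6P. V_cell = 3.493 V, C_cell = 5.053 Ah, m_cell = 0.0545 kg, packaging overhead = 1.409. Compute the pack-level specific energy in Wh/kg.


Step 1: V_pack = 24 * 3.493 = 83.832 V
Step 2: C_pack = 6 * 5.053 = 30.318 Ah
Step 3: E_pack = V_pack * C_pack = 83.832 * 30.318 = 2541.6 Wh
Step 4: m_pack = 24 * 6 * 0.0545 * 1.409 = 11.058 kg
Step 5: ED = E_pack / m_pack = 2541.6 / 11.058 = 229.8 Wh/kg

229.8 Wh/kg


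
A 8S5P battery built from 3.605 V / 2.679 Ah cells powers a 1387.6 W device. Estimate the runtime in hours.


Step 1: E_pack = Ns * V_cell * Np * C_cell = 8 * 3.605 * 5 * 2.679 = 386.31 Wh
Step 2: t = E_pack / P = 386.31 / 1387.6 = 0.2784 hr

0.2784 hr


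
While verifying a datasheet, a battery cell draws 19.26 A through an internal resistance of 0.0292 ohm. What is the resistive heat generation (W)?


I^2 = 370.95
Q = 370.95 * 0.0292 = 10.83 W

10.83 W


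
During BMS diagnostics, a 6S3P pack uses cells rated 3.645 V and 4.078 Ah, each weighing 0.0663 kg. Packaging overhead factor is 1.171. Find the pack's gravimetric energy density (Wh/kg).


Step 1: V_pack = 6 * 3.645 = 21.87 V
Step 2: C_pack = 3 * 4.078 = 12.234 Ah
Step 3: E_pack = V_pack * C_pack = 21.87 * 12.234 = 267.56 Wh
Step 4: m_pack = 6 * 3 * 0.0663 * 1.171 = 1.3975 kg
Step 5: ED = E_pack / m_pack = 267.56 / 1.3975 = 191.5 Wh/kg

191.5 Wh/kg


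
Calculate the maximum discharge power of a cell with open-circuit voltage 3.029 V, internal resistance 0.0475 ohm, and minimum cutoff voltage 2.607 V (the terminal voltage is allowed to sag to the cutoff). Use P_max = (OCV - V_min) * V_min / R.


dV = OCV - V_min = 0.422 V (so I_max = dV / R)
P_max = dV * V_min / R = 0.422 * 2.607 / 0.0475 = 23.16 W

23.16 W


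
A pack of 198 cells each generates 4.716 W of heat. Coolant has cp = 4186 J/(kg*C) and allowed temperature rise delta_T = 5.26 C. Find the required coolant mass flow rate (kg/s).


Step 1: Total heat Q = 198 * 4.716 W = 933.77 W
Step 2: denom = cp * dT = 4186 * 5.26 = 22018
Step 3: m_dot = 933.77 / 22018 = 0.04241 kg/s

0.04241 kg/s


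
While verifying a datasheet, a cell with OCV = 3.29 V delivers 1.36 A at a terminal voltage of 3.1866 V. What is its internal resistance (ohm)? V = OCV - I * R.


R = (OCV - V) / I = (3.29 - 3.1866) / 1.36 = 0.07603 ohm

0.07603 ohm


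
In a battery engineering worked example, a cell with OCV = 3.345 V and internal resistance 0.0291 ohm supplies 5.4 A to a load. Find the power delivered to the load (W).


Step 1: V_terminal = OCV - I*R = 3.345 - 5.4 * 0.0291 = 3.1879 V
Step 2: P_out = V_terminal * I = 3.1879 * 5.4 = 17.21 W

17.21 W


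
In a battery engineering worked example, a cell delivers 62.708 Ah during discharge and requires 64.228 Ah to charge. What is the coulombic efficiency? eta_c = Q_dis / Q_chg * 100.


Coulombic efficiency = 62.708/64.228 * 100% = 97.63%

97.63%


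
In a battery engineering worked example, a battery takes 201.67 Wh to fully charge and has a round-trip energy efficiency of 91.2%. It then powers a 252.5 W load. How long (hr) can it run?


Step 1: E_discharge = eta/100 * E_charge = 91.2/100 * 201.67 = 183.92 Wh
Step 2: t = E_discharge / P = 183.92 / 252.5 = 0.7284 hr

0.7284 hr


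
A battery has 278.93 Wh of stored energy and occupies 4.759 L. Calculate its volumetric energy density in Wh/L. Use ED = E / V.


ED = E / V = 278.93 / 4.759 = 58.61 Wh/L

58.61 Wh/L


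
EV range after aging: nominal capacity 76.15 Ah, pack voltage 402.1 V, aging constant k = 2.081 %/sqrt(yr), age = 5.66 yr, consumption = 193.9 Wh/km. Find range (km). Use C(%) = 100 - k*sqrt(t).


Step 1: capacity retention = 100 - 2.081 * sqrt(5.66) = 100 - 2.081 * 2.3791 = 95.049%
Step 2: C_now = 76.15 * 95.049/100 = 72.38 Ah
Step 3: E_pack = V * C_now = 402.1 * 72.38 = 29104 Wh
Step 4: range = E_pack / consumption = 29104 / 193.9 = 150.1 km

150.1 km


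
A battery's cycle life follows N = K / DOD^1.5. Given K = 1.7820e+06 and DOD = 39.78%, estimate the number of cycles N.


DOD^1.5 = 250.9
N = K / DOD^1.5 = 1.7820e+06 / 250.9 = 7102

7102 cycles


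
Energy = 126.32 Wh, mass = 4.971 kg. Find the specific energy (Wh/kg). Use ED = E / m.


Specific energy = 126.32 Wh / 4.971 kg = 25.41 Wh/kg

25.41 Wh/kg


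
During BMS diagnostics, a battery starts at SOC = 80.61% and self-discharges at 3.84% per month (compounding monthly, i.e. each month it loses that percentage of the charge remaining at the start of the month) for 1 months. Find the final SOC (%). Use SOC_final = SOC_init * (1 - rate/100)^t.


Monthly retention factor = 1 - 3.84/100 = 0.9616
Over 1 months: factor^1 = 0.9616
SOC_final = 80.61 * 0.9616 = 77.51%

77.51%


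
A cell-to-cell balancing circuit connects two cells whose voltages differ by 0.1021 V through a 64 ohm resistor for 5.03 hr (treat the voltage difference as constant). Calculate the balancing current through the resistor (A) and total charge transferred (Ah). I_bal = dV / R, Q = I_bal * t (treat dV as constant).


I_bal = dV / R = 0.1021 / 64 = 0.0015953 A
Q = I_bal * t = 0.0015953 * 5.03 = 0.008024 Ah

I=0.0015953 A, Q=0.008024 Ah


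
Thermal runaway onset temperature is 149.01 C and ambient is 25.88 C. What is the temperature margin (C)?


Safety margin = 149.01 C - 25.88 C = 123.13 C

123.13 C


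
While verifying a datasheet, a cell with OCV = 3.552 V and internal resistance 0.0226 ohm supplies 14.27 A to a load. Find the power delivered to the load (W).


Step 1: V_terminal = OCV - I*R = 3.552 - 14.27 * 0.0226 = 3.2295 V
Step 2: P_out = V_terminal * I = 3.2295 * 14.27 = 46.08 W

46.08 W


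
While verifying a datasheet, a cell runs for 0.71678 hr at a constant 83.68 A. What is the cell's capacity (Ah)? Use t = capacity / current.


C = I * t = 83.68 * 0.71678 = 59.98 Ah

59.98 Ah


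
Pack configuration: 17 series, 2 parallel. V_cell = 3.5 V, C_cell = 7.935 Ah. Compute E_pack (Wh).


E = Ns * Vcell * Np * Ccell = 17 * 3.5 * 2 * 7.935 = 944.3 Wh

944.3 Wh


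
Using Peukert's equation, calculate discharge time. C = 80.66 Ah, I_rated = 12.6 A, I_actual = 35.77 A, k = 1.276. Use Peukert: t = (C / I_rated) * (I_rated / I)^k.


Step 1: t_rated = C / I_rated = 80.66 / 12.6 = 6.4016 hr
Step 2: ratio = 12.6 / 35.77 = 0.35225
Step 3: ratio^k = 0.35225^1.276 = 0.26411
Step 4: t = t_rated * ratio^k = 6.4016 * 0.26411 = 1.691 hr

1.691 hr


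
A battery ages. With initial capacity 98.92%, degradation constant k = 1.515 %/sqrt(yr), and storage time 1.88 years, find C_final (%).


sqrt(t) = sqrt(1.88) = 1.3711
C_final = 98.92 - 1.515 * 1.3711 = 96.84%

96.84%


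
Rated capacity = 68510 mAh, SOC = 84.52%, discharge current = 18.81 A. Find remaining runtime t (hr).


Convert: C_total = 68510 mAh = 68.51 Ah
Step 1: remaining = SOC/100 * C_total = 84.52/100 * 68.51 = 57.905 Ah
Step 2: t = remaining / I = 57.905 / 18.81 = 3.078 hr

3.078 hr


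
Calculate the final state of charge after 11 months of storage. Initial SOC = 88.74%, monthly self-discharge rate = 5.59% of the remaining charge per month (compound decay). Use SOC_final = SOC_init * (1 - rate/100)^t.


decay = (1 - 5.59/100)^11 = 0.53113
SOC_final = 88.74 * 0.53113 = 47.13%

47.13%


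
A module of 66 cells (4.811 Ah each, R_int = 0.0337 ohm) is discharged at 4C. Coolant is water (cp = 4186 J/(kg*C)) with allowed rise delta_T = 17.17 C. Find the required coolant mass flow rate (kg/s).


Step 1: I = 4 * 4.811 = 19.244 A
Step 2: Q_cell = I^2 * R = 19.244^2 * 0.0337 = 12.48 W
Step 3: Q_total = 66 * 12.48 = 823.68 W
Step 4: m_dot = Q_total / (cp * dT) = 823.68 / (4186 * 17.17) = 0.01146 kg/s

0.01146 kg/s


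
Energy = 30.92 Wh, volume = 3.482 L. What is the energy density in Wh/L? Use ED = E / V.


ED = E / V = 30.92 / 3.482 = 8.880 Wh/L

8.880 Wh/L


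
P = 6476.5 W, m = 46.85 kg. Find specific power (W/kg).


Specific power = 6476.5 W / 46.85 kg = 138.2 W/kg

138.2 W/kg


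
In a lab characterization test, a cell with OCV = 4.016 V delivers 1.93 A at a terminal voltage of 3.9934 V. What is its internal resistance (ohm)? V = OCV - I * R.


R = (OCV - V) / I = (4.016 - 3.9934) / 1.93 = 0.01171 ohm

0.01171 ohm


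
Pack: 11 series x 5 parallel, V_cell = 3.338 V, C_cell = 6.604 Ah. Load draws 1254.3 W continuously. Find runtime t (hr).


Step 1: E_pack = Ns * V_cell * Np * C_cell = 11 * 3.338 * 5 * 6.604 = 1212.4 Wh
Step 2: t = E_pack / P = 1212.4 / 1254.3 = 0.9666 hr

0.9666 hr


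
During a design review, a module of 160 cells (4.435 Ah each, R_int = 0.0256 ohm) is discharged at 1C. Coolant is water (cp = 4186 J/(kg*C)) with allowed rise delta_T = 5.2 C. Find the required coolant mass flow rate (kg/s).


Step 1: I = 1 * 4.435 = 4.435 A
Step 2: Q_cell = I^2 * R = 4.435^2 * 0.0256 = 0.50353 W
Step 3: Q_total = 160 * 0.50353 = 80.565 W
Step 4: m_dot = Q_total / (cp * dT) = 80.565 / (4186 * 5.2) = 0.003701 kg/s

0.003701 kg/s


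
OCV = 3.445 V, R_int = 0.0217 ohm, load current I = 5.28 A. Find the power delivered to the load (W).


Step 1: V_terminal = OCV - I*R = 3.445 - 5.28 * 0.0217 = 3.3304 V
Step 2: P_out = V_terminal * I = 3.3304 * 5.28 = 17.58 W

17.58 W


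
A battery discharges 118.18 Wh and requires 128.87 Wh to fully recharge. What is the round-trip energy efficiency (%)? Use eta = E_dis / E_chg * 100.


Round-trip efficiency = 118.18/128.87 * 100% = 91.70%

91.70%


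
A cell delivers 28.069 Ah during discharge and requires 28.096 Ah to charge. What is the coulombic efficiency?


Coulombic efficiency = 28.069/28.096 * 100% = 99.90%

99.90%


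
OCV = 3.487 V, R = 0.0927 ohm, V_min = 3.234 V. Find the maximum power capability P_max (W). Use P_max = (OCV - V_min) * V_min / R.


dV = OCV - V_min = 0.253 V (so I_max = dV / R)
P_max = dV * V_min / R = 0.253 * 3.234 / 0.0927 = 8.826 W

8.826 W


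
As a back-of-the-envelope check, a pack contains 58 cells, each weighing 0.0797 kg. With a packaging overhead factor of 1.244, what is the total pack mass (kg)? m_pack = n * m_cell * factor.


m_pack = n * m_cell * overhead = 58 * 0.0797 * 1.244 = 5.751 kg

5.751 kg


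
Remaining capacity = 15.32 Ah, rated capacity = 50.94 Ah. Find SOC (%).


SOC = (remaining / total) * 100 = (15.32 / 50.94) * 100 = 30.07%

30.07%


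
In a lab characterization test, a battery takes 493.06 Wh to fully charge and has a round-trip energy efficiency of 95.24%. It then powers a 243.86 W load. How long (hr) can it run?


Step 1: E_discharge = eta/100 * E_charge = 95.24/100 * 493.06 = 469.59 Wh
Step 2: t = E_discharge / P = 469.59 / 243.86 = 1.926 hr

1.926 hr


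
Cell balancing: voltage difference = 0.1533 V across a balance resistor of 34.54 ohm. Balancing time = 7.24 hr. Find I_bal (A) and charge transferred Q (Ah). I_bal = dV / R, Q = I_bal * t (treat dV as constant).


I_bal = dV / R = 0.1533 / 34.54 = 0.0044383 A
Q = I_bal * t = 0.0044383 * 7.24 = 0.03213 Ah

I=0.0044383 A, Q=0.03213 Ah


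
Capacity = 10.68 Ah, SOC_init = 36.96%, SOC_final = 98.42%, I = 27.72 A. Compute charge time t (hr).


delta_Ah = 10.68 * (98.42 - 36.96) / 100 = 6.5639 Ah
t = delta_Ah / I = 6.5639 / 27.72 = 0.2368 hr

0.2368 hr


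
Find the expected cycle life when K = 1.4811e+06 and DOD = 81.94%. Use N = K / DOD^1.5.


DOD^1.5 = 741.73
N = K / DOD^1.5 = 1.4811e+06 / 741.73 = 1997

1997 cycles


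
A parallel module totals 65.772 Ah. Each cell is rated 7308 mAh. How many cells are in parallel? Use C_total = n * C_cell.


Convert: C_cell = 7308 mAh = 7.308 Ah
n = C_total / C_cell = 65.772 / 7.308 = 9

9


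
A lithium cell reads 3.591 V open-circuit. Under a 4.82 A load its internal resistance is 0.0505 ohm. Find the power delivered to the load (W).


Step 1: V_terminal = OCV - I*R = 3.591 - 4.82 * 0.0505 = 3.3476 V
Step 2: P_out = V_terminal * I = 3.3476 * 4.82 = 16.14 W

16.14 W


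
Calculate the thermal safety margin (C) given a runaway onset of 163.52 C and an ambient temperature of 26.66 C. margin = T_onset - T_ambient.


margin = T_onset - T_ambient = 163.52 - 26.66 = 136.86 C

136.86 C


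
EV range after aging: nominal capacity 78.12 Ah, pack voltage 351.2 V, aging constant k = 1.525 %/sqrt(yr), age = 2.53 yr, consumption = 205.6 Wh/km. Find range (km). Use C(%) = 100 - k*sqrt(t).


Step 1: capacity retention = 100 - 1.525 * sqrt(2.53) = 100 - 1.525 * 1.5906 = 97.574%
Step 2: C_now = 78.12 * 97.574/100 = 76.225 Ah
Step 3: E_pack = V * C_now = 351.2 * 76.225 = 26770 Wh
Step 4: range = E_pack / consumption = 26770 / 205.6 = 130.2 km

130.2 km


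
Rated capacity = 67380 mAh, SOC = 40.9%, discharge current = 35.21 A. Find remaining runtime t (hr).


Convert: C_total = 67380 mAh = 67.38 Ah
Step 1: remaining = SOC/100 * C_total = 40.9/100 * 67.38 = 27.558 Ah
Step 2: t = remaining / I = 27.558 / 35.21 = 0.7827 hr

0.7827 hr


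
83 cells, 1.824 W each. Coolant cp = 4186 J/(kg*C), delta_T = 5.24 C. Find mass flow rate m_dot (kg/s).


Step 1: Total heat Q = 83 * 1.824 W = 151.39 W
Step 2: denom = cp * dT = 4186 * 5.24 = 21935
Step 3: m_dot = 151.39 / 21935 = 0.006902 kg/s

0.006902 kg/s


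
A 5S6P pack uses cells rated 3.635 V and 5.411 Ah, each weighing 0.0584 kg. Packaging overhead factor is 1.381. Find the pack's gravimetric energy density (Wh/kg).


Step 1: V_pack = 5 * 3.635 = 18.175 V
Step 2: C_pack = 6 * 5.411 = 32.466 Ah
Step 3: E_pack = V_pack * C_pack = 18.175 * 32.466 = 590.07 Wh
Step 4: m_pack = 5 * 6 * 0.0584 * 1.381 = 2.4195 kg
Step 5: ED = E_pack / m_pack = 590.07 / 2.4195 = 243.9 Wh/kg

243.9 Wh/kg


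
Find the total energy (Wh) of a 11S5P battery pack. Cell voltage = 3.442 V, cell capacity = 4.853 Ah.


E = Ns * Vcell * Np * Ccell = 11 * 3.442 * 5 * 4.853 = 918.7 Wh

918.7 Wh


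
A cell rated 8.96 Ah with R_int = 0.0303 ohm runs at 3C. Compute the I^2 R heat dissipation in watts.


Step 1: I = C_rate * capacity = 3 * 8.96 = 26.88 A
Step 2: Q = I^2 * R = 26.88^2 * 0.0303 = 722.53 * 0.0303 = 21.89 W

21.89 W


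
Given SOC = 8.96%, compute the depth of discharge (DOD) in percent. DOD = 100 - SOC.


Complement of SOC: DOD = 100% - 8.96% = 91.04%

91.04%


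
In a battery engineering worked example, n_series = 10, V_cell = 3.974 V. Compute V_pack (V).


Series voltages add: 10 * 3.974 V = 39.74 V

39.74 V


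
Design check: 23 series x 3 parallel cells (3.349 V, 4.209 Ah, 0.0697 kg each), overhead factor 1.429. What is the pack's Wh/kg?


Step 1: V_pack = 23 * 3.349 = 77.027 V
Step 2: C_pack = 3 * 4.209 = 12.627 Ah
Step 3: E_pack = V_pack * C_pack = 77.027 * 12.627 = 972.62 Wh
Step 4: m_pack = 23 * 3 * 0.0697 * 1.429 = 6.8725 kg
Step 5: ED = E_pack / m_pack = 972.62 / 6.8725 = 141.5 Wh/kg

141.5 Wh/kg


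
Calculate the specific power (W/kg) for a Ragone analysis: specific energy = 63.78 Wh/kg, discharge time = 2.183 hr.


P_specific = E / t = 63.78 / 2.183 = 29.22 W/kg

29.22 W/kg


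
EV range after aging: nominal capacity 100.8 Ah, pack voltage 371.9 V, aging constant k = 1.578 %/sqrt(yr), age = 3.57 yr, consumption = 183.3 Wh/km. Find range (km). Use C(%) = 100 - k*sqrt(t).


Step 1: capacity retention = 100 - 1.578 * sqrt(3.57) = 100 - 1.578 * 1.8894 = 97.019%
Step 2: C_now = 100.8 * 97.019/100 = 97.795 Ah
Step 3: E_pack = V * C_now = 371.9 * 97.795 = 36370 Wh
Step 4: range = E_pack / consumption = 36370 / 183.3 = 198.4 km

198.4 km


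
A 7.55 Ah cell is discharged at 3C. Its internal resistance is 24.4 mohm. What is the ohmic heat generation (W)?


Convert: R = 24.4 mohm = 0.0244 ohm
Step 1: I = C_rate * capacity = 3 * 7.55 = 22.65 A
Step 2: Q = I^2 * R = 22.65^2 * 0.0244 = 513.02 * 0.0244 = 12.52 W

12.52 W


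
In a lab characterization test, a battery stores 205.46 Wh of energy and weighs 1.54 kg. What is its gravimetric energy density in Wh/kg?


ED = E / m = 205.46 / 1.54 = 133.4 Wh/kg

133.4 Wh/kg


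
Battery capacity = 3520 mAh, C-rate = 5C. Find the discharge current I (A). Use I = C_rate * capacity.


Convert: capacity = 3520 mAh = 3.52 Ah
At 5C: I = 5 * 3.52 Ah = 17.6 A

17.6 A


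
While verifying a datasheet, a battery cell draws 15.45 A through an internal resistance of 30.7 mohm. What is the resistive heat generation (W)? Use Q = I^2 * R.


Convert: R = 30.7 mohm = 0.0307 ohm
Q = I^2 * R = 15.45^2 * 0.0307 = 7.328 W

7.328 W


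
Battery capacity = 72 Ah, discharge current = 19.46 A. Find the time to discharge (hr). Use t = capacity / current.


t = capacity / current = 72 / 19.46 = 3.700 hr

3.700 hr


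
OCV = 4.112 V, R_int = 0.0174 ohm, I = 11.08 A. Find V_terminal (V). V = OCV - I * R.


V = OCV - I*R = 4.112 - 11.08 * 0.0174 = 3.919 V

3.919 V


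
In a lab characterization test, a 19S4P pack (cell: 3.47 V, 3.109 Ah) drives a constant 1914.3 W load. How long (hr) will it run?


Step 1: E_pack = Ns * V_cell * Np * C_cell = 19 * 3.47 * 4 * 3.109 = 819.91 Wh
Step 2: t = E_pack / P = 819.91 / 1914.3 = 0.4283 hr

0.4283 hr


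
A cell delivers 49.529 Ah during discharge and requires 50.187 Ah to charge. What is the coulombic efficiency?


Coulombic efficiency = 49.529/50.187 * 100% = 98.69%

98.69%


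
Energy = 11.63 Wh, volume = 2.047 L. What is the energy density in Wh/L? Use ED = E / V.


ED = E / V = 11.63 / 2.047 = 5.681 Wh/L

5.681 Wh/L


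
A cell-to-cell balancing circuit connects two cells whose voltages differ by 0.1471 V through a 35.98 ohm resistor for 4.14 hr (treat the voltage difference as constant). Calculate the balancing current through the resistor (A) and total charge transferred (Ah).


First, Ohm's law: I_bal = 0.1471 V / 35.98 ohm = 0.0040884 A
Then Q = I * t = 0.0040884 A * 4.14 hr = 0.01693 Ah

I=0.0040884 A, Q=0.01693 Ah


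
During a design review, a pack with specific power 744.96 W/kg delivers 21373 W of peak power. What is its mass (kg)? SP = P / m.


m = P / SP = 21373 / 744.96 = 28.69 kg

28.69 kg


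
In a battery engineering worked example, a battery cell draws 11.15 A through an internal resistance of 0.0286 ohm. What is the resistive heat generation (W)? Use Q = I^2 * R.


Q = I^2 * R = 11.15^2 * 0.0286 = 3.556 W

3.556 W


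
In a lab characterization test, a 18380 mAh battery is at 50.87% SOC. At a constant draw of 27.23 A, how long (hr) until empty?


Convert: C_total = 18380 mAh = 18.38 Ah
Step 1: remaining = SOC/100 * C_total = 50.87/100 * 18.38 = 9.3499 Ah
Step 2: t = remaining / I = 9.3499 / 27.23 = 0.3434 hr

0.3434 hr


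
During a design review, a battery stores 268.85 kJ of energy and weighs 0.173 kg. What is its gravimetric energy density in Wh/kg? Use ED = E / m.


Convert: E = 268.85 kJ = 74.681 Wh
ED = E / m = 74.681 / 0.173 = 431.7 Wh/kg

431.7 Wh/kg


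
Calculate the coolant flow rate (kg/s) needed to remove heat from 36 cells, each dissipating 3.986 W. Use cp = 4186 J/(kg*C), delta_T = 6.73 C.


Step 1: Total heat Q = 36 * 3.986 W = 143.5 W
Step 2: denom = cp * dT = 4186 * 6.73 = 28172
Step 3: m_dot = 143.5 / 28172 = 0.005094 kg/s

0.005094 kg/s


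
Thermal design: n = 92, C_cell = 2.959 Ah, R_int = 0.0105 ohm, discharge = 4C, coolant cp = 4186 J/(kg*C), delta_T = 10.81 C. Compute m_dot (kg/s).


Step 1: I = 4 * 2.959 = 11.836 A
Step 2: Q_cell = I^2 * R = 11.836^2 * 0.0105 = 1.471 W
Step 3: Q_total = 92 * 1.471 = 135.33 W
Step 4: m_dot = Q_total / (cp * dT) = 135.33 / (4186 * 10.81) = 0.002991 kg/s

0.002991 kg/s


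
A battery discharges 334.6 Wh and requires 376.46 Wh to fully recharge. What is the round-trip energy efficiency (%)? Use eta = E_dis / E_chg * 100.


eta_e = E_dis / E_chg * 100 = 334.6 / 376.46 * 100 = 88.88%

88.88%


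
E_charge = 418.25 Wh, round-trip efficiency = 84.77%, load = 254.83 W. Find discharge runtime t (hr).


Step 1: E_discharge = eta/100 * E_charge = 84.77/100 * 418.25 = 354.55 Wh
Step 2: t = E_discharge / P = 354.55 / 254.83 = 1.391 hr

1.391 hr


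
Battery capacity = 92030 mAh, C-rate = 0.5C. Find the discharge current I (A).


Convert: capacity = 92030 mAh = 92.03 Ah
At 0.5C: I = 0.5 * 92.03 Ah = 46.015 A

46.015 A


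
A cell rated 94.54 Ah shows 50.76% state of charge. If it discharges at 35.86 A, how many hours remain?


Step 1: remaining = SOC/100 * C_total = 50.76/100 * 94.54 = 47.989 Ah
Step 2: t = remaining / I = 47.989 / 35.86 = 1.338 hr

1.338 hr


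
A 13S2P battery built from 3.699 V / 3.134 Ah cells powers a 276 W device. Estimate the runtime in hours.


Step 1: E_pack = Ns * V_cell * Np * C_cell = 13 * 3.699 * 2 * 3.134 = 301.41 Wh
Step 2: t = E_pack / P = 301.41 / 276 = 1.092 hr

1.092 hr


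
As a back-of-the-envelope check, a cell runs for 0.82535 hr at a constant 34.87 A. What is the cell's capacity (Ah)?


C = I * t = 34.87 * 0.82535 = 28.78 Ah

28.78 Ah


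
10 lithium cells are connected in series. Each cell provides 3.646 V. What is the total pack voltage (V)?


Series voltages add: 10 * 3.646 V = 36.46 V

36.46 V


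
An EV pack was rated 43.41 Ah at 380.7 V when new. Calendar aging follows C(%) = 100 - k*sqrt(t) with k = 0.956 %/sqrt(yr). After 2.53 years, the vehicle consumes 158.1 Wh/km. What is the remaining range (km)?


Step 1: capacity retention = 100 - 0.956 * sqrt(2.53) = 100 - 0.956 * 1.5906 = 98.479%
Step 2: C_now = 43.41 * 98.479/100 = 42.75 Ah
Step 3: E_pack = V * C_now = 380.7 * 42.75 = 16275 Wh
Step 4: range = E_pack / consumption = 16275 / 158.1 = 102.9 km

102.9 km


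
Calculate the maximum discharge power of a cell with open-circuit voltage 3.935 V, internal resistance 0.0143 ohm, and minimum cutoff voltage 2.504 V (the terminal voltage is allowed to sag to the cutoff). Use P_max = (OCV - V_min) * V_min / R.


P_max = (OCV - V_min) * V_min / R = (3.935 - 2.504) * 2.504 / 0.0143 = 1.431 * 2.504 / 0.0143 = 250.6 W

250.6 W


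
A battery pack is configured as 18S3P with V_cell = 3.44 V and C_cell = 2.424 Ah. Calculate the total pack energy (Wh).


V_pack = 18 * 3.44 = 61.92 V
C_pack = 3 * 2.424 = 7.272 Ah
E = V_pack * C_pack = 61.92 * 7.272 = 450.3 Wh

450.3 Wh


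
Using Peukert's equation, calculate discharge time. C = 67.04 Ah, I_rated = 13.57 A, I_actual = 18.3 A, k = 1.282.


t_rated = C / I_rated = 67.04 / 13.57 = 4.9403 hr
(I_rated/I)^k = (0.74153)^1.282 = 0.68156
t = t_rated * (I_rated/I)^k = 4.9403 * 0.68156 = 3.367 hr

3.367 hr


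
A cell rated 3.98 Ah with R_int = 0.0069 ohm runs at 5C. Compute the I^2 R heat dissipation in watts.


Step 1: I = C_rate * capacity = 5 * 3.98 = 19.9 A
Step 2: Q = I^2 * R = 19.9^2 * 0.0069 = 396.01 * 0.0069 = 2.732 W

2.732 W


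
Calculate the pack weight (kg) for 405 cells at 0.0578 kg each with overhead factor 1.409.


Cell mass sum = 405 * 0.0578 = 23.409 kg
With overhead 1.409: m_pack = 23.409 * 1.409 = 32.98 kg

32.98 kg


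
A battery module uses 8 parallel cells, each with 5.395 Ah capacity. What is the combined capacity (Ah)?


C_total = 8 * 5.395 = 43.16 Ah

43.16 Ah


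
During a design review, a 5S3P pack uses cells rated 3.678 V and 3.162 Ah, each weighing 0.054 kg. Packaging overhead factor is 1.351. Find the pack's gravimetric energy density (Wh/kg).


Step 1: V_pack = 5 * 3.678 = 18.39 V
Step 2: C_pack = 3 * 3.162 = 9.486 Ah
Step 3: E_pack = V_pack * C_pack = 18.39 * 9.486 = 174.45 Wh
Step 4: m_pack = 5 * 3 * 0.054 * 1.351 = 1.0943 kg
Step 5: ED = E_pack / m_pack = 174.45 / 1.0943 = 159.4 Wh/kg

159.4 Wh/kg


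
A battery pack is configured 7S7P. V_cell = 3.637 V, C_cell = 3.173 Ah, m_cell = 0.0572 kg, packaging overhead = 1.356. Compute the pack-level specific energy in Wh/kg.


Step 1: V_pack = 7 * 3.637 = 25.459 V
Step 2: C_pack = 7 * 3.173 = 22.211 Ah
Step 3: E_pack = V_pack * C_pack = 25.459 * 22.211 = 565.47 Wh
Step 4: m_pack = 7 * 7 * 0.0572 * 1.356 = 3.8006 kg
Step 5: ED = E_pack / m_pack = 565.47 / 3.8006 = 148.8 Wh/kg

148.8 Wh/kg


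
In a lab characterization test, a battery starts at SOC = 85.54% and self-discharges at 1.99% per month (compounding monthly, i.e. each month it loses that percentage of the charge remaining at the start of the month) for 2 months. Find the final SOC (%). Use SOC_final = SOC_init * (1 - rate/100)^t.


Monthly retention factor = 1 - 1.99/100 = 0.9801
Over 2 months: factor^2 = 0.9606
SOC_final = 85.54 * 0.9606 = 82.17%

82.17%


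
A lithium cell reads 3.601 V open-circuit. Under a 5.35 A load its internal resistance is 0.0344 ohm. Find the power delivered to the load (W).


Step 1: V_terminal = OCV - I*R = 3.601 - 5.35 * 0.0344 = 3.417 V
Step 2: P_out = V_terminal * I = 3.417 * 5.35 = 18.28 W

18.28 W


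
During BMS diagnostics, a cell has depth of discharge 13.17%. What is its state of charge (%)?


SOC = 100 - DOD = 100 - 13.17 = 86.83%

86.83%


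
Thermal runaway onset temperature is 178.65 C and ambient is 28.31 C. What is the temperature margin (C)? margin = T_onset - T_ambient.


margin = T_onset - T_ambient = 178.65 - 28.31 = 150.34 C

150.34 C


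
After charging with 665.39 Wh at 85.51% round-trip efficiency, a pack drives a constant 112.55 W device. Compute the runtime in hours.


Step 1: E_discharge = eta/100 * E_charge = 85.51/100 * 665.39 = 568.97 Wh
Step 2: t = E_discharge / P = 568.97 / 112.55 = 5.055 hr

5.055 hr


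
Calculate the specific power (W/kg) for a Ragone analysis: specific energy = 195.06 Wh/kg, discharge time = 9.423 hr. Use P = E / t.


Specific power = 195.06 Wh/kg / 9.423 hr = 20.70 W/kg

20.70 W/kg


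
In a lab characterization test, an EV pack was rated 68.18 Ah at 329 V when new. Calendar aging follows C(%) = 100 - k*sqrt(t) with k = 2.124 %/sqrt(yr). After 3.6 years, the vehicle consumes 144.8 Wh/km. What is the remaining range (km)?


Step 1: capacity retention = 100 - 2.124 * sqrt(3.6) = 100 - 2.124 * 1.8974 = 95.97%
Step 2: C_now = 68.18 * 95.97/100 = 65.432 Ah
Step 3: E_pack = V * C_now = 329 * 65.432 = 21527 Wh
Step 4: range = E_pack / consumption = 21527 / 144.8 = 148.7 km

148.7 km


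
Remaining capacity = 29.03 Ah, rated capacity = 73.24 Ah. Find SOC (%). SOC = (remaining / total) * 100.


SOC% = 29.03 / 73.24 * 100 = 39.64%

39.64%


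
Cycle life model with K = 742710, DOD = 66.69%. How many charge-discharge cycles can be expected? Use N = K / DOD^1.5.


Step 1: DOD^1.5 = 66.69^1.5 = 544.62
Step 2: N = 742710 / 544.62 = 1364 cycles

1364 cycles


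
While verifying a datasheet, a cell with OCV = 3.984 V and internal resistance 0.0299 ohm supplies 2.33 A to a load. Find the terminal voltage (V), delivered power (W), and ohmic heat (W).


Step 1: V_terminal = OCV - I*R = 3.984 - 2.33 * 0.0299 = 3.9143 V
Step 2: P_out = V_terminal * I = 3.9143 * 2.33 = 9.120 W
Step 3: Q = I^2 * R = 2.33^2 * 0.0299 = 0.1623 W

V=3.9143 V, P=9.120 W, Q=0.1623 W


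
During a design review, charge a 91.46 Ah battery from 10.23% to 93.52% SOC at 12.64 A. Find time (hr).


delta_Ah = 91.46 * (93.52 - 10.23) / 100 = 76.177 Ah
t = delta_Ah / I = 76.177 / 12.64 = 6.027 hr

6.027 hr


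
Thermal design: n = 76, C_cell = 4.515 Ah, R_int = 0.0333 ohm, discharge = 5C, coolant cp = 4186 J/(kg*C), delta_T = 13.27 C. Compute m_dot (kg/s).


Step 1: I = 5 * 4.515 = 22.575 A
Step 2: Q_cell = I^2 * R = 22.575^2 * 0.0333 = 16.971 W
Step 3: Q_total = 76 * 16.971 = 1289.8 W
Step 4: m_dot = Q_total / (cp * dT) = 1289.8 / (4186 * 13.27) = 0.02322 kg/s

0.02322 kg/s


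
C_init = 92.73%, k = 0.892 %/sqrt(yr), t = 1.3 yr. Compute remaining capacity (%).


Step 1: sqrt(1.3 yr) = 1.1402
Step 2: drop = 0.892 * 1.1402 = 1.0171
Step 3: C_final = 92.73 - 1.0171 = 91.71%

91.71%


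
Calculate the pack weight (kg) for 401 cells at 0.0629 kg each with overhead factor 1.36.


Cell mass sum = 401 * 0.0629 = 25.223 kg
With overhead 1.36: m_pack = 25.223 * 1.36 = 34.30 kg

34.30 kg


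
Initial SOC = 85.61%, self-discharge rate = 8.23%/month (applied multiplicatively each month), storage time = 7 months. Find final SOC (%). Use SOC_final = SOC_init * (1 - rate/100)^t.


decay = (1 - 8.23/100)^7 = 0.54816
SOC_final = 85.61 * 0.54816 = 46.93%

46.93%


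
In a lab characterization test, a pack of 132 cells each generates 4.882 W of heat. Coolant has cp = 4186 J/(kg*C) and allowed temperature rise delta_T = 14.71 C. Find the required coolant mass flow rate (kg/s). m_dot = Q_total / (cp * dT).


Step 1: Total heat Q = 132 * 4.882 W = 644.42 W
Step 2: denom = cp * dT = 4186 * 14.71 = 61576
Step 3: m_dot = 644.42 / 61576 = 0.01047 kg/s

0.01047 kg/s


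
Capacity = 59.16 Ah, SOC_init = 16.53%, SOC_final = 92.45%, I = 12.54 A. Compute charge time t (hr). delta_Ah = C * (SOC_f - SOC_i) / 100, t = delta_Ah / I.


Step 1: dSOC = 92.45% - 16.53% = 75.92%
Step 2: delta_Ah = 59.16 * 75.92 / 100 = 44.914 Ah
Step 3: t = 44.914 / 12.54 = 3.582 hr

3.582 hr


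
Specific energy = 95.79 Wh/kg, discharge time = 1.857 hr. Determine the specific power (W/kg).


P_specific = E / t = 95.79 / 1.857 = 51.58 W/kg

51.58 W/kg


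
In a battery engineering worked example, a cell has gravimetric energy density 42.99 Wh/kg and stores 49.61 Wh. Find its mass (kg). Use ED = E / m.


m = E / ED = 49.61 / 42.99 = 1.154 kg

1.154 kg


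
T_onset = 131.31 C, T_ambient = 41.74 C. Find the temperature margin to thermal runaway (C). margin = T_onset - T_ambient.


margin = T_onset - T_ambient = 131.31 - 41.74 = 89.57 C

89.57 C


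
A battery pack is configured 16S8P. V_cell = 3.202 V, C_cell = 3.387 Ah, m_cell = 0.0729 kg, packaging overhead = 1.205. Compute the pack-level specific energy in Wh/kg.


Step 1: V_pack = 16 * 3.202 = 51.232 V
Step 2: C_pack = 8 * 3.387 = 27.096 Ah
Step 3: E_pack = V_pack * C_pack = 51.232 * 27.096 = 1388.2 Wh
Step 4: m_pack = 16 * 8 * 0.0729 * 1.205 = 11.244 kg
Step 5: ED = E_pack / m_pack = 1388.2 / 11.244 = 123.5 Wh/kg

123.5 Wh/kg


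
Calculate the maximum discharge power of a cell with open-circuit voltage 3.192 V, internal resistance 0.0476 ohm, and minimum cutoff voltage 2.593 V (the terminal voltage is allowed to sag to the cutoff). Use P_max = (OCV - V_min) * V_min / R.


P_max = (OCV - V_min) * V_min / R = (3.192 - 2.593) * 2.593 / 0.0476 = 0.599 * 2.593 / 0.0476 = 32.63 W

32.63 W


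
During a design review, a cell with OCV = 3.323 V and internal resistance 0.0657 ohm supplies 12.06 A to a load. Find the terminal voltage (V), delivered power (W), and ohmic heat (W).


Step 1: V_terminal = OCV - I*R = 3.323 - 12.06 * 0.0657 = 2.5307 V
Step 2: P_out = V_terminal * I = 2.5307 * 12.06 = 30.52 W
Step 3: Q = I^2 * R = 12.06^2 * 0.0657 = 9.556 W

V=2.5307 V, P=30.52 W, Q=9.556 W


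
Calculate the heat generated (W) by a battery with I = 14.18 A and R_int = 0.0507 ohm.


I^2 = 201.07
Q = 201.07 * 0.0507 = 10.19 W

10.19 W


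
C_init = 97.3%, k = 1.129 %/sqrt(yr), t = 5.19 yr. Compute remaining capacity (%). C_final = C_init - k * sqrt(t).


Step 1: sqrt(5.19 yr) = 2.2782
Step 2: drop = 1.129 * 2.2782 = 2.5721
Step 3: C_final = 97.3 - 2.5721 = 94.73%

94.73%


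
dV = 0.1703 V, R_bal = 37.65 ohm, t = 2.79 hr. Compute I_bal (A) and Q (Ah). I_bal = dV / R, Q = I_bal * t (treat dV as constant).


I_bal = dV / R = 0.1703 / 37.65 = 0.0045232 A
Q = I_bal * t = 0.0045232 * 2.79 = 0.01262 Ah

I=0.0045232 A, Q=0.01262 Ah
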